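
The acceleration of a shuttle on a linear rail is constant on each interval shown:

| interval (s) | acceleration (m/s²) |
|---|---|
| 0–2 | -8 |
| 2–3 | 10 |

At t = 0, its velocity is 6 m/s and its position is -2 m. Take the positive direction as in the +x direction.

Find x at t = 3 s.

On each constant-a segment, Δv = aΔt and Δx = v₀Δt + ½aΔt²; chain segment to segment.
0–2 s: v starts 6 m/s; Δx = 6·2 + ½·-8·2² = -4 m; v ends -10 m/s.
2–3 s: v starts -10 m/s; Δx = -10·1 + ½·10·1² = -5 m; v ends 0 m/s.
x(3) = -2 + Σ Δx = -11 m.

-11 m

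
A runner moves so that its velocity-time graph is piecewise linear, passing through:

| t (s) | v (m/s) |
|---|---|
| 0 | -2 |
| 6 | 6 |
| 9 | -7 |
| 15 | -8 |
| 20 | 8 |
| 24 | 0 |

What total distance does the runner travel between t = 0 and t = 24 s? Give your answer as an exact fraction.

Distance (not displacement) is the total path length: add the absolute areas under v-t.
0–6 s: v = 0 at t = 1.5 s; triangle areas 1.5 + 13.5 = 15 m
6–9 s: v = 0 at t = 96/13 s; triangle areas 54/13 + 147/26 = 255/26 m
9–15 s: |½(-7 + -8)(6)| = 45 m
15–20 s: v = 0 at t = 17.5 s; triangle areas 10 + 10 = 20 m
20–24 s: |½(8 + 0)(4)| = 16 m
Total distance = 2751/26 m

2751/26 m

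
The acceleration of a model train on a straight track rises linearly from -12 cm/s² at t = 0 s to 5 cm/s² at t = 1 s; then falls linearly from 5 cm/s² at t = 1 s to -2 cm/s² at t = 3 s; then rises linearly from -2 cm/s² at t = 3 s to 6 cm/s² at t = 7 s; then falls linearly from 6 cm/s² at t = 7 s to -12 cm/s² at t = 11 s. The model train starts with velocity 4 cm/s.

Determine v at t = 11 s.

Δv equals the area under the a-t graph; then v = v₀ + Δv.
0–1 s: ½(-12 + 5)(1) = -3.5 cm/s
1–3 s: ½(5 + -2)(2) = 3 cm/s
3–7 s: ½(-2 + 6)(4) = 8 cm/s
7–11 s: ½(6 + -12)(4) = -12 cm/s
Δv = -4.5 cm/s, so v(11) = 4 + (-4.5) = -0.5 cm/s.

-0.5 cm/s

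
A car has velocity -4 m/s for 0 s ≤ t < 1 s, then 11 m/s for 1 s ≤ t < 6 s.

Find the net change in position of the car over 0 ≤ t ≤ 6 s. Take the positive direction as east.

51 m

Net displacement equals the area under the velocity-time graph (areas below the axis count negative).
0–1 s: -4 × 1 = -4 m
1–6 s: 11 × 5 = 55 m
Net displacement = 51 m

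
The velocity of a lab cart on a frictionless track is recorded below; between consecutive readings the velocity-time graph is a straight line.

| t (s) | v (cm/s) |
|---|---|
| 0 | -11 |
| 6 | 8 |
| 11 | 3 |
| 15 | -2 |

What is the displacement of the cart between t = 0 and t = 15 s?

20.5 cm

Net displacement equals the area under the velocity-time graph (areas below the axis count negative).
0–6 s: ½(-11 + 8)(6) = -9 cm
6–11 s: ½(8 + 3)(5) = 27.5 cm
11–15 s: ½(3 + -2)(4) = 2 cm
Net displacement = 20.5 cm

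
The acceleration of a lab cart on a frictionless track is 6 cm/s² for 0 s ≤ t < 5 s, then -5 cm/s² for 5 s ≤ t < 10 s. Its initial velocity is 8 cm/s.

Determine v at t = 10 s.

13 cm/s

Δv equals the area under the a-t graph; then v = v₀ + Δv.
0–5 s: 6 × 5 = 30 cm/s
5–10 s: -5 × 5 = -25 cm/s
Δv = 5 cm/s, so v(10) = 8 + (5) = 13 cm/s.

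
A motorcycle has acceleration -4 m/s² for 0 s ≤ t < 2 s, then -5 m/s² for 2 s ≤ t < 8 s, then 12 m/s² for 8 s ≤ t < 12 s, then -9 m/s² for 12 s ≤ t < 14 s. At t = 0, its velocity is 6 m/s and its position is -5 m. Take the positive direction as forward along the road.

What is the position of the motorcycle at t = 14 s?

On each constant-a segment, Δv = aΔt and Δx = v₀Δt + ½aΔt²; chain segment to segment.
0–2 s: v starts 6 m/s; Δx = 6·2 + ½·-4·2² = 4 m; v ends -2 m/s.
2–8 s: v starts -2 m/s; Δx = -2·6 + ½·-5·6² = -102 m; v ends -32 m/s.
8–12 s: v starts -32 m/s; Δx = -32·4 + ½·12·4² = -32 m; v ends 16 m/s.
12–14 s: v starts 16 m/s; Δx = 16·2 + ½·-9·2² = 14 m; v ends -2 m/s.
x(14) = -5 + Σ Δx = -121 m.

-121 m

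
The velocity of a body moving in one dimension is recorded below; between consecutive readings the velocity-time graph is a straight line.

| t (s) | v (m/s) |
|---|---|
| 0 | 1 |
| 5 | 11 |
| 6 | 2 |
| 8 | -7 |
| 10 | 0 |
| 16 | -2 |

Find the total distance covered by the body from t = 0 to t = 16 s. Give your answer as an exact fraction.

997/18 m

Total distance travelled is ∫|v| dt — sum the magnitudes of each area piece.
0–5 s: |½(1 + 11)(5)| = 30 m
5–6 s: |½(11 + 2)(1)| = 6.5 m
6–8 s: v = 0 at t = 58/9 s; triangle areas 4/9 + 49/9 = 53/9 m
8–10 s: |½(-7 + 0)(2)| = 7 m
10–16 s: |½(0 + -2)(6)| = 6 m
Total distance = 997/18 m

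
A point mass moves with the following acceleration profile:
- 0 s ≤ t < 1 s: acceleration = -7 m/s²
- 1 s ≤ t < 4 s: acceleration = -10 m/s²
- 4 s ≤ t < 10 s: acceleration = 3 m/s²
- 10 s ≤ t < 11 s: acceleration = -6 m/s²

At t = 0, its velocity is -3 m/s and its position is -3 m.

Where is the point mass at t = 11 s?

On each constant-a segment, Δv = aΔt and Δx = v₀Δt + ½aΔt²; chain segment to segment.
0–1 s: v starts -3 m/s; Δx = -3·1 + ½·-7·1² = -6.5 m; v ends -10 m/s.
1–4 s: v starts -10 m/s; Δx = -10·3 + ½·-10·3² = -75 m; v ends -40 m/s.
4–10 s: v starts -40 m/s; Δx = -40·6 + ½·3·6² = -186 m; v ends -22 m/s.
10–11 s: v starts -22 m/s; Δx = -22·1 + ½·-6·1² = -25 m; v ends -28 m/s.
x(11) = -3 + Σ Δx = -295.5 m.

-295.5 m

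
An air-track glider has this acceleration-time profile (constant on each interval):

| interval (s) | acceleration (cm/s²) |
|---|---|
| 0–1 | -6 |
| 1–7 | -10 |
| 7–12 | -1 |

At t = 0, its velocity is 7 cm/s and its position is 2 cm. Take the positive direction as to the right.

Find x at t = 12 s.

-475.5 cm

On each constant-a segment, Δv = aΔt and Δx = v₀Δt + ½aΔt²; chain segment to segment.
0–1 s: v starts 7 cm/s; Δx = 7·1 + ½·-6·1² = 4 cm; v ends 1 cm/s.
1–7 s: v starts 1 cm/s; Δx = 1·6 + ½·-10·6² = -174 cm; v ends -59 cm/s.
7–12 s: v starts -59 cm/s; Δx = -59·5 + ½·-1·5² = -307.5 cm; v ends -64 cm/s.
x(12) = 2 + Σ Δx = -475.5 cm.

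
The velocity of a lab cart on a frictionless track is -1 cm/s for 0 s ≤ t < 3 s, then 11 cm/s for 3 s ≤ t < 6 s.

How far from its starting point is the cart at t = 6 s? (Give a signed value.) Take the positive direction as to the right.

30 cm

Displacement is the signed area under the v-t curve.
0–3 s: -1 × 3 = -3 cm
3–6 s: 11 × 3 = 33 cm
Net displacement = 30 cm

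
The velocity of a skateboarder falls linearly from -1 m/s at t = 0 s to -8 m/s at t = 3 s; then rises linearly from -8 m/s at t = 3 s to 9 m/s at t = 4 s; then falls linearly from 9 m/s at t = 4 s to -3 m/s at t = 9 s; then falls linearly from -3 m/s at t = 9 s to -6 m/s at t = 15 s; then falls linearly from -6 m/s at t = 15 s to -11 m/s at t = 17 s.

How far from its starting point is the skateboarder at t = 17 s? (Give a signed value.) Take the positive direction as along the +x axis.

Displacement is the signed area under the v-t curve.
0–3 s: ½(-1 + -8)(3) = -13.5 m
3–4 s: ½(-8 + 9)(1) = 0.5 m
4–9 s: ½(9 + -3)(5) = 15 m
9–15 s: ½(-3 + -6)(6) = -27 m
15–17 s: ½(-6 + -11)(2) = -17 m
Net displacement = -42 m

-42 m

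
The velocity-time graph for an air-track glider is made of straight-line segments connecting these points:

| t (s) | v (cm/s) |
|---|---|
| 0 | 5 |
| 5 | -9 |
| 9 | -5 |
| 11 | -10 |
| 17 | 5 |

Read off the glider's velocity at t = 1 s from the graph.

2.2 cm/s

On 0–5 s the graph is linear from 5 to -9 cm/s: v(1) = 5 + (-9 − 5)·(1 − 0)/(5 − 0) = 2.2 cm/s.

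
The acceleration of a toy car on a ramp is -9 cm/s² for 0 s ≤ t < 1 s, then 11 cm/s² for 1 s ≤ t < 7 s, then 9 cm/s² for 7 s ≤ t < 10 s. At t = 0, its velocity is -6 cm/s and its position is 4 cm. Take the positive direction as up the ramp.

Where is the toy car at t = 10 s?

295 cm

On each constant-a segment, Δv = aΔt and Δx = v₀Δt + ½aΔt²; chain segment to segment.
0–1 s: v starts -6 cm/s; Δx = -6·1 + ½·-9·1² = -10.5 cm; v ends -15 cm/s.
1–7 s: v starts -15 cm/s; Δx = -15·6 + ½·11·6² = 108 cm; v ends 51 cm/s.
7–10 s: v starts 51 cm/s; Δx = 51·3 + ½·9·3² = 193.5 cm; v ends 78 cm/s.
x(10) = 4 + Σ Δx = 295 cm.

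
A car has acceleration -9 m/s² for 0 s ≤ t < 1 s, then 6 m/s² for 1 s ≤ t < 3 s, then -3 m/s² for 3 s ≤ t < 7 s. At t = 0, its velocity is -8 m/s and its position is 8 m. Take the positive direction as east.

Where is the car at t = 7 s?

-70.5 m

On each constant-a segment, Δv = aΔt and Δx = v₀Δt + ½aΔt²; chain segment to segment.
0–1 s: v starts -8 m/s; Δx = -8·1 + ½·-9·1² = -12.5 m; v ends -17 m/s.
1–3 s: v starts -17 m/s; Δx = -17·2 + ½·6·2² = -22 m; v ends -5 m/s.
3–7 s: v starts -5 m/s; Δx = -5·4 + ½·-3·4² = -44 m; v ends -17 m/s.
x(7) = 8 + Σ Δx = -70.5 m.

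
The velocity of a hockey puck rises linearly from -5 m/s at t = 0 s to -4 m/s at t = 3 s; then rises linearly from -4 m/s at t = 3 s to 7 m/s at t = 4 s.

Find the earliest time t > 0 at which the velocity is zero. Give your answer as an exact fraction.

t = 37/11 s

v changes sign on 3–4 s (from -4 to 7); the graph is linear there, so v = 0 at t = 3 + (4)·(4 − 3)/(7 − -4) = 37/11 s.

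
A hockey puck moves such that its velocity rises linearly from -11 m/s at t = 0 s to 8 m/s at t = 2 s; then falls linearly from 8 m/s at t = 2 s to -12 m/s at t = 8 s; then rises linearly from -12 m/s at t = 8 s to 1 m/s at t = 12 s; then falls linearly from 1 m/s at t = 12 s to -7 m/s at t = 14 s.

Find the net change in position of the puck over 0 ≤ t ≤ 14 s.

-43 m

Net displacement equals the area under the velocity-time graph (areas below the axis count negative).
0–2 s: ½(-11 + 8)(2) = -3 m
2–8 s: ½(8 + -12)(6) = -12 m
8–12 s: ½(-12 + 1)(4) = -22 m
12–14 s: ½(1 + -7)(2) = -6 m
Net displacement = -43 m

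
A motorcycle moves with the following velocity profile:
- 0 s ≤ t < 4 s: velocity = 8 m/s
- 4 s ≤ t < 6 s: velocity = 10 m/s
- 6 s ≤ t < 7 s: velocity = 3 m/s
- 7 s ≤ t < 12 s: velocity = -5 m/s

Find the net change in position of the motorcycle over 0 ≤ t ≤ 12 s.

30 m

Net displacement equals the area under the velocity-time graph (areas below the axis count negative).
0–4 s: 8 × 4 = 32 m
4–6 s: 10 × 2 = 20 m
6–7 s: 3 × 1 = 3 m
7–12 s: -5 × 5 = -25 m
Net displacement = 30 m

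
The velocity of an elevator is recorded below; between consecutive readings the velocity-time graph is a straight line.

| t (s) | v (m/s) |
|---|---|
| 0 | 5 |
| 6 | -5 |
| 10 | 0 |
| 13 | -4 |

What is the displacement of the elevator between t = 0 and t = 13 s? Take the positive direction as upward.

-16 m

Net displacement equals the area under the velocity-time graph (areas below the axis count negative).
0–6 s: ½(5 + -5)(6) = 0 m
6–10 s: ½(-5 + 0)(4) = -10 m
10–13 s: ½(0 + -4)(3) = -6 m
Net displacement = -16 m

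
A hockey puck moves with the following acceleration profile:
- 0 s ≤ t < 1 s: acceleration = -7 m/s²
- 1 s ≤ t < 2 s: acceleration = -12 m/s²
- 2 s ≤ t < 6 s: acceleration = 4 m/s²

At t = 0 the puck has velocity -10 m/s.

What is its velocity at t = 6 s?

-13 m/s

Δv equals the area under the a-t graph; then v = v₀ + Δv.
0–1 s: -7 × 1 = -7 m/s
1–2 s: -12 × 1 = -12 m/s
2–6 s: 4 × 4 = 16 m/s
Δv = -3 m/s, so v(6) = -10 + (-3) = -13 m/s.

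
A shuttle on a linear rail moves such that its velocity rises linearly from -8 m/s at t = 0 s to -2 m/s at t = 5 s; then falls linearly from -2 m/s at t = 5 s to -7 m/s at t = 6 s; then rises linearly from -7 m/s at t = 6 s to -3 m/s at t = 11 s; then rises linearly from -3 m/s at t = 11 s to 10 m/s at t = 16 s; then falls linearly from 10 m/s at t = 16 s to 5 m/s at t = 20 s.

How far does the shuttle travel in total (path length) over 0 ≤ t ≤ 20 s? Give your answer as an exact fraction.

1371/13 m

Total distance travelled is ∫|v| dt — sum the magnitudes of each area piece.
0–5 s: |½(-8 + -2)(5)| = 25 m
5–6 s: |½(-2 + -7)(1)| = 4.5 m
6–11 s: |½(-7 + -3)(5)| = 25 m
11–16 s: v = 0 at t = 158/13 s; triangle areas 45/26 + 250/13 = 545/26 m
16–20 s: |½(10 + 5)(4)| = 30 m
Total distance = 1371/13 m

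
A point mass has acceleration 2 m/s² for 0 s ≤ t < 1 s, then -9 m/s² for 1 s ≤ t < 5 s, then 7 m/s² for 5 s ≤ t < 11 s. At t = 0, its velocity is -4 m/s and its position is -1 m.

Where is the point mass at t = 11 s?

On each constant-a segment, Δv = aΔt and Δx = v₀Δt + ½aΔt²; chain segment to segment.
0–1 s: v starts -4 m/s; Δx = -4·1 + ½·2·1² = -3 m; v ends -2 m/s.
1–5 s: v starts -2 m/s; Δx = -2·4 + ½·-9·4² = -80 m; v ends -38 m/s.
5–11 s: v starts -38 m/s; Δx = -38·6 + ½·7·6² = -102 m; v ends 4 m/s.
x(11) = -1 + Σ Δx = -186 m.

-186 m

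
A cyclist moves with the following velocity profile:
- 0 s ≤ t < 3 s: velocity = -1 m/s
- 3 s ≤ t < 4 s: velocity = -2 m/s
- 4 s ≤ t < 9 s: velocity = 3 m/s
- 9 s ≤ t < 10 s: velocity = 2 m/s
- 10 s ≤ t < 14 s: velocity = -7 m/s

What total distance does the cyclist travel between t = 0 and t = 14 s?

50 m

Total distance travelled is ∫|v| dt — sum the magnitudes of each area piece.
0–3 s: |-1| × 3 = 3 m
3–4 s: |-2| × 1 = 2 m
4–9 s: |3| × 5 = 15 m
9–10 s: |2| × 1 = 2 m
10–14 s: |-7| × 4 = 28 m
Total distance = 50 m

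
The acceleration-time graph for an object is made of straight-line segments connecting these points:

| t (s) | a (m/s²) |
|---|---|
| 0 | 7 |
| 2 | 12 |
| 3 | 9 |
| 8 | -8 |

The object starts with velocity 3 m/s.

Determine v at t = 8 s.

Δv equals the area under the a-t graph; then v = v₀ + Δv.
0–2 s: ½(7 + 12)(2) = 19 m/s
2–3 s: ½(12 + 9)(1) = 10.5 m/s
3–8 s: ½(9 + -8)(5) = 2.5 m/s
Δv = 32 m/s, so v(8) = 3 + (32) = 35 m/s.

35 m/s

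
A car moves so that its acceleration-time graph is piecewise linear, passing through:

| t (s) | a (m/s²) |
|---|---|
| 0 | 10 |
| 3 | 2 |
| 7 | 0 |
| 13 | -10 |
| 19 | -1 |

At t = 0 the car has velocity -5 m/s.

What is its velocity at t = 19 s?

-46 m/s

Δv equals the area under the a-t graph; then v = v₀ + Δv.
0–3 s: ½(10 + 2)(3) = 18 m/s
3–7 s: ½(2 + 0)(4) = 4 m/s
7–13 s: ½(0 + -10)(6) = -30 m/s
13–19 s: ½(-10 + -1)(6) = -33 m/s
Δv = -41 m/s, so v(19) = -5 + (-41) = -46 m/s.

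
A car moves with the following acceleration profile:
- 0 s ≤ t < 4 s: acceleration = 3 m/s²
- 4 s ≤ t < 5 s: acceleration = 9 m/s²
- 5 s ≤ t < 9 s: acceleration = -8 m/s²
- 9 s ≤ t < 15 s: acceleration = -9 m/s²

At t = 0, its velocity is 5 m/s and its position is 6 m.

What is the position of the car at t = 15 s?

On each constant-a segment, Δv = aΔt and Δx = v₀Δt + ½aΔt²; chain segment to segment.
0–4 s: v starts 5 m/s; Δx = 5·4 + ½·3·4² = 44 m; v ends 17 m/s.
4–5 s: v starts 17 m/s; Δx = 17·1 + ½·9·1² = 21.5 m; v ends 26 m/s.
5–9 s: v starts 26 m/s; Δx = 26·4 + ½·-8·4² = 40 m; v ends -6 m/s.
9–15 s: v starts -6 m/s; Δx = -6·6 + ½·-9·6² = -198 m; v ends -60 m/s.
x(15) = 6 + Σ Δx = -86.5 m.

-86.5 m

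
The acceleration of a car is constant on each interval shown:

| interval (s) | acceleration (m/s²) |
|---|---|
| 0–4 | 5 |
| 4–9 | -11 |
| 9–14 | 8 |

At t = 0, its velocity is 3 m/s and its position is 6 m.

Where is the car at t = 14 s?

-24.5 m

On each constant-a segment, Δv = aΔt and Δx = v₀Δt + ½aΔt²; chain segment to segment.
0–4 s: v starts 3 m/s; Δx = 3·4 + ½·5·4² = 52 m; v ends 23 m/s.
4–9 s: v starts 23 m/s; Δx = 23·5 + ½·-11·5² = -22.5 m; v ends -32 m/s.
9–14 s: v starts -32 m/s; Δx = -32·5 + ½·8·5² = -60 m; v ends 8 m/s.
x(14) = 6 + Σ Δx = -24.5 m.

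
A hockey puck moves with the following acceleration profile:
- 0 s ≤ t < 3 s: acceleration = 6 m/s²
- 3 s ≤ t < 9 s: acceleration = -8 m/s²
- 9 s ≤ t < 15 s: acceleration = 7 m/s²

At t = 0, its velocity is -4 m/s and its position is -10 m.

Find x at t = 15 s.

-133 m

On each constant-a segment, Δv = aΔt and Δx = v₀Δt + ½aΔt²; chain segment to segment.
0–3 s: v starts -4 m/s; Δx = -4·3 + ½·6·3² = 15 m; v ends 14 m/s.
3–9 s: v starts 14 m/s; Δx = 14·6 + ½·-8·6² = -60 m; v ends -34 m/s.
9–15 s: v starts -34 m/s; Δx = -34·6 + ½·7·6² = -78 m; v ends 8 m/s.
x(15) = -10 + Σ Δx = -133 m.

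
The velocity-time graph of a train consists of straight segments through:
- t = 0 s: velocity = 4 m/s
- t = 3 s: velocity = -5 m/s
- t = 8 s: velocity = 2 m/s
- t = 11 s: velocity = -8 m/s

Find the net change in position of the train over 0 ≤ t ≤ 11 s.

-18 m

Net displacement equals the area under the velocity-time graph (areas below the axis count negative).
0–3 s: ½(4 + -5)(3) = -1.5 m
3–8 s: ½(-5 + 2)(5) = -7.5 m
8–11 s: ½(2 + -8)(3) = -9 m
Net displacement = -18 m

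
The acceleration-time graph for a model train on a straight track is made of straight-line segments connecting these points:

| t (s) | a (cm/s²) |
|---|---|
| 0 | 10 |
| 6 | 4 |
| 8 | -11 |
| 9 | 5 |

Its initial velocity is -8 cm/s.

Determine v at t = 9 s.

24 cm/s

Δv equals the area under the a-t graph; then v = v₀ + Δv.
0–6 s: ½(10 + 4)(6) = 42 cm/s
6–8 s: ½(4 + -11)(2) = -7 cm/s
8–9 s: ½(-11 + 5)(1) = -3 cm/s
Δv = 32 cm/s, so v(9) = -8 + (32) = 24 cm/s.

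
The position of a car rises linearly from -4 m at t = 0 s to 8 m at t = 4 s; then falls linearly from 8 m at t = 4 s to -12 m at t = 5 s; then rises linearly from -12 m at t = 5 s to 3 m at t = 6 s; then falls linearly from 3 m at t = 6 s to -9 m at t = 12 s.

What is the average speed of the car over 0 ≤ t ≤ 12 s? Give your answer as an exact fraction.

59/12 m/s

Average speed = (total path length)/(elapsed time); on a piecewise-linear x-t graph the path length is Σ|Δx|.
0–4 s: |Δx| = |8 − -4| = 12 m
4–5 s: |Δx| = |-12 − 8| = 20 m
5–6 s: |Δx| = |3 − -12| = 15 m
6–12 s: |Δx| = |-9 − 3| = 12 m
Total path = 59 m; average speed = 59/12 = 59/12 m/s.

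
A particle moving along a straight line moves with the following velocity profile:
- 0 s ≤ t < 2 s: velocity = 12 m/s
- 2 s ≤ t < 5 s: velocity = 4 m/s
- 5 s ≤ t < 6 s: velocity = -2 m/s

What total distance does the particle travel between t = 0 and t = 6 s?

Distance (not displacement) is the total path length: add the absolute areas under v-t.
0–2 s: |12| × 2 = 24 m
2–5 s: |4| × 3 = 12 m
5–6 s: |-2| × 1 = 2 m
Total distance = 38 m

38 m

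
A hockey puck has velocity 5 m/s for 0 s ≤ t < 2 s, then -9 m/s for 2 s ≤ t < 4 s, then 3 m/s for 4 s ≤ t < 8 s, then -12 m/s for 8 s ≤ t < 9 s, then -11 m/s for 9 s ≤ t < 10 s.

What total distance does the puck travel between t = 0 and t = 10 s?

63 m

Total distance travelled is ∫|v| dt — sum the magnitudes of each area piece.
0–2 s: |5| × 2 = 10 m
2–4 s: |-9| × 2 = 18 m
4–8 s: |3| × 4 = 12 m
8–9 s: |-12| × 1 = 12 m
9–10 s: |-11| × 1 = 11 m
Total distance = 63 m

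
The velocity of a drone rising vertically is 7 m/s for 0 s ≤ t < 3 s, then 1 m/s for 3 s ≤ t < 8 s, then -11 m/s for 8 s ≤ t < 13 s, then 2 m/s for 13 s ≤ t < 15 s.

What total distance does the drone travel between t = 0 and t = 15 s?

Distance (not displacement) is the total path length: add the absolute areas under v-t.
0–3 s: |7| × 3 = 21 m
3–8 s: |1| × 5 = 5 m
8–13 s: |-11| × 5 = 55 m
13–15 s: |2| × 2 = 4 m
Total distance = 85 m

85 m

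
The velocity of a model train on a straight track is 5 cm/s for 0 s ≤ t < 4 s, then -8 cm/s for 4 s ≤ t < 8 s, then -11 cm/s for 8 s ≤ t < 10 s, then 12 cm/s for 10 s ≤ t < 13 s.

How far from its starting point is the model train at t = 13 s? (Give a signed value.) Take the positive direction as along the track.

2 cm

Net displacement equals the area under the velocity-time graph (areas below the axis count negative).
0–4 s: 5 × 4 = 20 cm
4–8 s: -8 × 4 = -32 cm
8–10 s: -11 × 2 = -22 cm
10–13 s: 12 × 3 = 36 cm
Net displacement = 2 cm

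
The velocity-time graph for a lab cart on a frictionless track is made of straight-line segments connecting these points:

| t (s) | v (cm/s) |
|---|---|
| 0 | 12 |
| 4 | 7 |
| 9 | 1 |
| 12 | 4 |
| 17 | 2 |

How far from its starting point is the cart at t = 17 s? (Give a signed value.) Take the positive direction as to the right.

Net displacement equals the area under the velocity-time graph (areas below the axis count negative).
0–4 s: ½(12 + 7)(4) = 38 cm
4–9 s: ½(7 + 1)(5) = 20 cm
9–12 s: ½(1 + 4)(3) = 7.5 cm
12–17 s: ½(4 + 2)(5) = 15 cm
Net displacement = 80.5 cm

80.5 cm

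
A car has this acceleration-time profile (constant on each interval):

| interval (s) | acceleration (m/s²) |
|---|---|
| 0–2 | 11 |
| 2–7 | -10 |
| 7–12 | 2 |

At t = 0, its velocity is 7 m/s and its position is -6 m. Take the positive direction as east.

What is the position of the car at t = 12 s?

On each constant-a segment, Δv = aΔt and Δx = v₀Δt + ½aΔt²; chain segment to segment.
0–2 s: v starts 7 m/s; Δx = 7·2 + ½·11·2² = 36 m; v ends 29 m/s.
2–7 s: v starts 29 m/s; Δx = 29·5 + ½·-10·5² = 20 m; v ends -21 m/s.
7–12 s: v starts -21 m/s; Δx = -21·5 + ½·2·5² = -80 m; v ends -11 m/s.
x(12) = -6 + Σ Δx = -30 m.

-30 m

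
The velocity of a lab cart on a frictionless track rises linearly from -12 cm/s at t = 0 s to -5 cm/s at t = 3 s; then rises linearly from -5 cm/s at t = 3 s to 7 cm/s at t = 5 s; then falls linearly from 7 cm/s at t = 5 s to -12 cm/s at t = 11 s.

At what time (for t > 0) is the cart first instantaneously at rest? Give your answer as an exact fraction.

v changes sign on 3–5 s (from -5 to 7); the graph is linear there, so v = 0 at t = 3 + (5)·(5 − 3)/(7 − -5) = 23/6 s.

t = 23/6 s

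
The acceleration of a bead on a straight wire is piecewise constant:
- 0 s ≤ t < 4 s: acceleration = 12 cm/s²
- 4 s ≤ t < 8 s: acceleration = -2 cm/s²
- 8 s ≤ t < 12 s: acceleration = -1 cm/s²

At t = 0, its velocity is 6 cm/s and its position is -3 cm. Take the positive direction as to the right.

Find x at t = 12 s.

493 cm

On each constant-a segment, Δv = aΔt and Δx = v₀Δt + ½aΔt²; chain segment to segment.
0–4 s: v starts 6 cm/s; Δx = 6·4 + ½·12·4² = 120 cm; v ends 54 cm/s.
4–8 s: v starts 54 cm/s; Δx = 54·4 + ½·-2·4² = 200 cm; v ends 46 cm/s.
8–12 s: v starts 46 cm/s; Δx = 46·4 + ½·-1·4² = 176 cm; v ends 42 cm/s.
x(12) = -3 + Σ Δx = 493 cm.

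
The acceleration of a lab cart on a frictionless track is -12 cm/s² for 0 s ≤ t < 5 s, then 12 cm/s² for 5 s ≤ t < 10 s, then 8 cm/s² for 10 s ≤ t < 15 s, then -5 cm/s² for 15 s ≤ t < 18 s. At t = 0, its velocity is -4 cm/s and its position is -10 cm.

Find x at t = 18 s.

-184.5 cm

On each constant-a segment, Δv = aΔt and Δx = v₀Δt + ½aΔt²; chain segment to segment.
0–5 s: v starts -4 cm/s; Δx = -4·5 + ½·-12·5² = -170 cm; v ends -64 cm/s.
5–10 s: v starts -64 cm/s; Δx = -64·5 + ½·12·5² = -170 cm; v ends -4 cm/s.
10–15 s: v starts -4 cm/s; Δx = -4·5 + ½·8·5² = 80 cm; v ends 36 cm/s.
15–18 s: v starts 36 cm/s; Δx = 36·3 + ½·-5·3² = 85.5 cm; v ends 21 cm/s.
x(18) = -10 + Σ Δx = -184.5 cm.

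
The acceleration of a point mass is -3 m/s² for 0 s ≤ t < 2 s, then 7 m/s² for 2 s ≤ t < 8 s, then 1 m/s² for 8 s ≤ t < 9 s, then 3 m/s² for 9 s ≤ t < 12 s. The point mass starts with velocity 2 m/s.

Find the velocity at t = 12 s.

Δv equals the area under the a-t graph; then v = v₀ + Δv.
0–2 s: -3 × 2 = -6 m/s
2–8 s: 7 × 6 = 42 m/s
8–9 s: 1 × 1 = 1 m/s
9–12 s: 3 × 3 = 9 m/s
Δv = 46 m/s, so v(12) = 2 + (46) = 48 m/s.

48 m/s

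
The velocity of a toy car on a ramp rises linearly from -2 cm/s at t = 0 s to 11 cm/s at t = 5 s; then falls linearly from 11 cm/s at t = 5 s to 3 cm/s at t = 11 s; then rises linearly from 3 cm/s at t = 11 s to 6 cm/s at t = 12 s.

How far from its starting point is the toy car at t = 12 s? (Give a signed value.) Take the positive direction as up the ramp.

Net displacement equals the area under the velocity-time graph (areas below the axis count negative).
0–5 s: ½(-2 + 11)(5) = 22.5 cm
5–11 s: ½(11 + 3)(6) = 42 cm
11–12 s: ½(3 + 6)(1) = 4.5 cm
Net displacement = 69 cm

69 cm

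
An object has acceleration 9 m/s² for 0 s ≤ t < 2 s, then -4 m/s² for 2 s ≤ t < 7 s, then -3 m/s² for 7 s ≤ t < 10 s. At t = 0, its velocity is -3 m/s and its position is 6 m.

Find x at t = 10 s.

14.5 m

On each constant-a segment, Δv = aΔt and Δx = v₀Δt + ½aΔt²; chain segment to segment.
0–2 s: v starts -3 m/s; Δx = -3·2 + ½·9·2² = 12 m; v ends 15 m/s.
2–7 s: v starts 15 m/s; Δx = 15·5 + ½·-4·5² = 25 m; v ends -5 m/s.
7–10 s: v starts -5 m/s; Δx = -5·3 + ½·-3·3² = -28.5 m; v ends -14 m/s.
x(10) = 6 + Σ Δx = 14.5 m.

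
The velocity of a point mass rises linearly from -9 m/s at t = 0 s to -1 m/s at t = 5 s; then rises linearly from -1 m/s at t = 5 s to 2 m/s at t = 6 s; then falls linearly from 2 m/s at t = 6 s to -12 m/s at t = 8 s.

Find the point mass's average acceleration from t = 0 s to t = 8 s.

Average acceleration = Δv/Δt = (-12 − -9)/(8 − 0) = -0.375 m/s².

-0.375 m/s²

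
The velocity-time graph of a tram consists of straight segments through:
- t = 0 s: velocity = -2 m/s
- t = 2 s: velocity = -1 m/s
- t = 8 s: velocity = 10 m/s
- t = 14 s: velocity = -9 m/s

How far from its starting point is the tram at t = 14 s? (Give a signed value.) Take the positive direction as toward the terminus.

Displacement is the signed area under the v-t curve.
0–2 s: ½(-2 + -1)(2) = -3 m
2–8 s: ½(-1 + 10)(6) = 27 m
8–14 s: ½(10 + -9)(6) = 3 m
Net displacement = 27 m

27 m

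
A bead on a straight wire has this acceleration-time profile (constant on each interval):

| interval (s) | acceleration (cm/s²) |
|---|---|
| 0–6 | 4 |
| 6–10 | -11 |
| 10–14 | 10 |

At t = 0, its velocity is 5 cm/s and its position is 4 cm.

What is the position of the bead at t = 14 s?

154 cm

On each constant-a segment, Δv = aΔt and Δx = v₀Δt + ½aΔt²; chain segment to segment.
0–6 s: v starts 5 cm/s; Δx = 5·6 + ½·4·6² = 102 cm; v ends 29 cm/s.
6–10 s: v starts 29 cm/s; Δx = 29·4 + ½·-11·4² = 28 cm; v ends -15 cm/s.
10–14 s: v starts -15 cm/s; Δx = -15·4 + ½·10·4² = 20 cm; v ends 25 cm/s.
x(14) = 4 + Σ Δx = 154 cm.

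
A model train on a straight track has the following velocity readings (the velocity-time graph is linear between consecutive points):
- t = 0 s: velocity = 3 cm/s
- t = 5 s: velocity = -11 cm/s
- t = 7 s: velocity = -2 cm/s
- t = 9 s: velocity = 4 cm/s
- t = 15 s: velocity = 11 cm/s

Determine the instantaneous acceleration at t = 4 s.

-2.8 cm/s²

Acceleration is the slope of the v-t graph on 0–5 s: (-11 − 3)/(5 − 0) = -2.8 cm/s².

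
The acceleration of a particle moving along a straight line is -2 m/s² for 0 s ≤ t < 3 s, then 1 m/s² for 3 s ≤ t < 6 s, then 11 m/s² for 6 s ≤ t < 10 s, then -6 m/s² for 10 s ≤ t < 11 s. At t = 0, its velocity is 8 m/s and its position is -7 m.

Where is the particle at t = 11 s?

On each constant-a segment, Δv = aΔt and Δx = v₀Δt + ½aΔt²; chain segment to segment.
0–3 s: v starts 8 m/s; Δx = 8·3 + ½·-2·3² = 15 m; v ends 2 m/s.
3–6 s: v starts 2 m/s; Δx = 2·3 + ½·1·3² = 10.5 m; v ends 5 m/s.
6–10 s: v starts 5 m/s; Δx = 5·4 + ½·11·4² = 108 m; v ends 49 m/s.
10–11 s: v starts 49 m/s; Δx = 49·1 + ½·-6·1² = 46 m; v ends 43 m/s.
x(11) = -7 + Σ Δx = 172.5 m.

172.5 m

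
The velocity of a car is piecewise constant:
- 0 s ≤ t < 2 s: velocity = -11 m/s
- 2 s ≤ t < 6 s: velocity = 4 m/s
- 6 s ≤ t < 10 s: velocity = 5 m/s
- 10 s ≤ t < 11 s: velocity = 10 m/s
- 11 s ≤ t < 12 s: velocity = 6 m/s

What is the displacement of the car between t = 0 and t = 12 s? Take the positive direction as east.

30 m

Displacement is the signed area under the v-t curve.
0–2 s: -11 × 2 = -22 m
2–6 s: 4 × 4 = 16 m
6–10 s: 5 × 4 = 20 m
10–11 s: 10 × 1 = 10 m
11–12 s: 6 × 1 = 6 m
Net displacement = 30 m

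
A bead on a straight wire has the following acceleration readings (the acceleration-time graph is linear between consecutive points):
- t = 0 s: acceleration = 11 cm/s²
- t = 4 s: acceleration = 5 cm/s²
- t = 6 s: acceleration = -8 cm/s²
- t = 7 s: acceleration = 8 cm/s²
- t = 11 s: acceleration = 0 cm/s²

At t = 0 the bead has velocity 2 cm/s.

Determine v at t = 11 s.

Δv equals the area under the a-t graph; then v = v₀ + Δv.
0–4 s: ½(11 + 5)(4) = 32 cm/s
4–6 s: ½(5 + -8)(2) = -3 cm/s
6–7 s: ½(-8 + 8)(1) = 0 cm/s
7–11 s: ½(8 + 0)(4) = 16 cm/s
Δv = 45 cm/s, so v(11) = 2 + (45) = 47 cm/s.

47 cm/s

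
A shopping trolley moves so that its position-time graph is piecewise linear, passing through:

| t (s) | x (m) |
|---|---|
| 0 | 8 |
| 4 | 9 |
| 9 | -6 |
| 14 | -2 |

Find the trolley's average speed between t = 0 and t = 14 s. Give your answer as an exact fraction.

Average speed = (total path length)/(elapsed time); on a piecewise-linear x-t graph the path length is Σ|Δx|.
0–4 s: |Δx| = |9 − 8| = 1 m
4–9 s: |Δx| = |-6 − 9| = 15 m
9–14 s: |Δx| = |-2 − -6| = 4 m
Total path = 20 m; average speed = 20/14 = 10/7 m/s.

10/7 m/s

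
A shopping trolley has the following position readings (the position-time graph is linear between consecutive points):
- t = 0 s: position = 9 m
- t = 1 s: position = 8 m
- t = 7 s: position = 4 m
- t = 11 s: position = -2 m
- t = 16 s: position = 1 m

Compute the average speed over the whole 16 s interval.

0.875 m/s

Average speed = (total path length)/(elapsed time); on a piecewise-linear x-t graph the path length is Σ|Δx|.
0–1 s: |Δx| = |8 − 9| = 1 m
1–7 s: |Δx| = |4 − 8| = 4 m
7–11 s: |Δx| = |-2 − 4| = 6 m
11–16 s: |Δx| = |1 − -2| = 3 m
Total path = 14 m; average speed = 14/16 = 0.875 m/s.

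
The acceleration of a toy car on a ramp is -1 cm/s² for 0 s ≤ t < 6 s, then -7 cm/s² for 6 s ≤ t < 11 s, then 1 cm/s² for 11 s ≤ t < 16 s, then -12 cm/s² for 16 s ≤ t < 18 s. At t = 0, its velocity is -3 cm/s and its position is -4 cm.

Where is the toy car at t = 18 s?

-482 cm

On each constant-a segment, Δv = aΔt and Δx = v₀Δt + ½aΔt²; chain segment to segment.
0–6 s: v starts -3 cm/s; Δx = -3·6 + ½·-1·6² = -36 cm; v ends -9 cm/s.
6–11 s: v starts -9 cm/s; Δx = -9·5 + ½·-7·5² = -132.5 cm; v ends -44 cm/s.
11–16 s: v starts -44 cm/s; Δx = -44·5 + ½·1·5² = -207.5 cm; v ends -39 cm/s.
16–18 s: v starts -39 cm/s; Δx = -39·2 + ½·-12·2² = -102 cm; v ends -63 cm/s.
x(18) = -4 + Σ Δx = -482 cm.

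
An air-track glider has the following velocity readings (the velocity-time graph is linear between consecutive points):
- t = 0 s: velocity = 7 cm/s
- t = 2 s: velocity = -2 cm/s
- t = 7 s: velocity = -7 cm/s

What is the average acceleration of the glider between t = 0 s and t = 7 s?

Average acceleration = Δv/Δt = (-7 − 7)/(7 − 0) = -2 cm/s².

-2 cm/s²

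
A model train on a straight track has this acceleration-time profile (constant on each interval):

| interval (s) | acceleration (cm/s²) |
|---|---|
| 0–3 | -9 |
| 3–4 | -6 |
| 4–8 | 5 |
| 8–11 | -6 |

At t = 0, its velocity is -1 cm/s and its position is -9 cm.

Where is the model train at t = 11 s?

-248.5 cm

On each constant-a segment, Δv = aΔt and Δx = v₀Δt + ½aΔt²; chain segment to segment.
0–3 s: v starts -1 cm/s; Δx = -1·3 + ½·-9·3² = -43.5 cm; v ends -28 cm/s.
3–4 s: v starts -28 cm/s; Δx = -28·1 + ½·-6·1² = -31 cm; v ends -34 cm/s.
4–8 s: v starts -34 cm/s; Δx = -34·4 + ½·5·4² = -96 cm; v ends -14 cm/s.
8–11 s: v starts -14 cm/s; Δx = -14·3 + ½·-6·3² = -69 cm; v ends -32 cm/s.
x(11) = -9 + Σ Δx = -248.5 cm.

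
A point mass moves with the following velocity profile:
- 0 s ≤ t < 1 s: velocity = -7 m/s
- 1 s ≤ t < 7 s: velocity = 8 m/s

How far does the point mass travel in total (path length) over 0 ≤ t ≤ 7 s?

Distance (not displacement) is the total path length: add the absolute areas under v-t.
0–1 s: |-7| × 1 = 7 m
1–7 s: |8| × 6 = 48 m
Total distance = 55 m

55 m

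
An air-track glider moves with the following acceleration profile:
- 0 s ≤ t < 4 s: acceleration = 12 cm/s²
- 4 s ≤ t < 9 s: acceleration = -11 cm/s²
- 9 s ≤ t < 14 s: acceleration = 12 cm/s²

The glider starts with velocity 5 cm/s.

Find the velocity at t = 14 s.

Δv equals the area under the a-t graph; then v = v₀ + Δv.
0–4 s: 12 × 4 = 48 cm/s
4–9 s: -11 × 5 = -55 cm/s
9–14 s: 12 × 5 = 60 cm/s
Δv = 53 cm/s, so v(14) = 5 + (53) = 58 cm/s.

58 cm/s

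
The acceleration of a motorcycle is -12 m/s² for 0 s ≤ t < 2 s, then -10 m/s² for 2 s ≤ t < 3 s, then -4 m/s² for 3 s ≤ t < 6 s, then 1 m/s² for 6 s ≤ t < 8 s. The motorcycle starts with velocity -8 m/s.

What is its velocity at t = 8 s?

Δv equals the area under the a-t graph; then v = v₀ + Δv.
0–2 s: -12 × 2 = -24 m/s
2–3 s: -10 × 1 = -10 m/s
3–6 s: -4 × 3 = -12 m/s
6–8 s: 1 × 2 = 2 m/s
Δv = -44 m/s, so v(8) = -8 + (-44) = -52 m/s.

-52 m/s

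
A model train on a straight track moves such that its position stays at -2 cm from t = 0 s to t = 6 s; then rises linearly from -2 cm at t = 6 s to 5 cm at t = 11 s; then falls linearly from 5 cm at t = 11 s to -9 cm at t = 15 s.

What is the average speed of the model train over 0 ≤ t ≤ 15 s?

Average speed = (total path length)/(elapsed time); on a piecewise-linear x-t graph the path length is Σ|Δx|.
0–6 s: |Δx| = |-2 − -2| = 0 cm
6–11 s: |Δx| = |5 − -2| = 7 cm
11–15 s: |Δx| = |-9 − 5| = 14 cm
Total path = 21 cm; average speed = 21/15 = 1.4 cm/s.

1.4 cm/s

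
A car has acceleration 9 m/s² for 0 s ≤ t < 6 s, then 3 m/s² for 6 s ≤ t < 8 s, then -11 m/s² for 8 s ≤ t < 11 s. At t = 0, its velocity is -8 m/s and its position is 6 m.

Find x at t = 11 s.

On each constant-a segment, Δv = aΔt and Δx = v₀Δt + ½aΔt²; chain segment to segment.
0–6 s: v starts -8 m/s; Δx = -8·6 + ½·9·6² = 114 m; v ends 46 m/s.
6–8 s: v starts 46 m/s; Δx = 46·2 + ½·3·2² = 98 m; v ends 52 m/s.
8–11 s: v starts 52 m/s; Δx = 52·3 + ½·-11·3² = 106.5 m; v ends 19 m/s.
x(11) = 6 + Σ Δx = 324.5 m.

324.5 m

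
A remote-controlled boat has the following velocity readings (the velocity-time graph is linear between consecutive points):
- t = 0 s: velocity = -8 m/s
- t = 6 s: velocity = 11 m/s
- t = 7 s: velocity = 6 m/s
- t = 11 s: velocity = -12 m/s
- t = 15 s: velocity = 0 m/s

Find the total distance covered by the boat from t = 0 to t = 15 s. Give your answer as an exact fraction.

Total distance travelled is ∫|v| dt — sum the magnitudes of each area piece.
0–6 s: v = 0 at t = 48/19 s; triangle areas 192/19 + 363/19 = 555/19 m
6–7 s: |½(11 + 6)(1)| = 8.5 m
7–11 s: v = 0 at t = 25/3 s; triangle areas 4 + 16 = 20 m
11–15 s: |½(-12 + 0)(4)| = 24 m
Total distance = 3105/38 m

3105/38 m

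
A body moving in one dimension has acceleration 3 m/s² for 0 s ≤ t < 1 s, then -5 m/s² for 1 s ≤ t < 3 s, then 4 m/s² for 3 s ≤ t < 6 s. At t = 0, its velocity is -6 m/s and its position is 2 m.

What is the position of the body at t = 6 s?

-39.5 m

On each constant-a segment, Δv = aΔt and Δx = v₀Δt + ½aΔt²; chain segment to segment.
0–1 s: v starts -6 m/s; Δx = -6·1 + ½·3·1² = -4.5 m; v ends -3 m/s.
1–3 s: v starts -3 m/s; Δx = -3·2 + ½·-5·2² = -16 m; v ends -13 m/s.
3–6 s: v starts -13 m/s; Δx = -13·3 + ½·4·3² = -21 m; v ends -1 m/s.
x(6) = 2 + Σ Δx = -39.5 m.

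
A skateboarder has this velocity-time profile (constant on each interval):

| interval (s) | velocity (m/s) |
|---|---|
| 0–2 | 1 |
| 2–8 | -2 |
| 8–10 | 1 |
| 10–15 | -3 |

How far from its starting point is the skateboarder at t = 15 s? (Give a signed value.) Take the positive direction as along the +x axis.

Net displacement equals the area under the velocity-time graph (areas below the axis count negative).
0–2 s: 1 × 2 = 2 m
2–8 s: -2 × 6 = -12 m
8–10 s: 1 × 2 = 2 m
10–15 s: -3 × 5 = -15 m
Net displacement = -23 m

-23 m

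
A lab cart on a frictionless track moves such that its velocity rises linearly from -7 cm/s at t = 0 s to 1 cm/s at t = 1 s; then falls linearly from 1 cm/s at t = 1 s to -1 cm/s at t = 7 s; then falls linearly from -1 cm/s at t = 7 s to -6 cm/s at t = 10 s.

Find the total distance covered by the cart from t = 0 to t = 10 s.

16.625 cm

Total distance travelled is ∫|v| dt — sum the magnitudes of each area piece.
0–1 s: v = 0 at t = 0.875 s; triangle areas 3.0625 + 0.0625 = 3.125 cm
1–7 s: v = 0 at t = 4 s; triangle areas 1.5 + 1.5 = 3 cm
7–10 s: |½(-1 + -6)(3)| = 10.5 cm
Total distance = 16.625 cm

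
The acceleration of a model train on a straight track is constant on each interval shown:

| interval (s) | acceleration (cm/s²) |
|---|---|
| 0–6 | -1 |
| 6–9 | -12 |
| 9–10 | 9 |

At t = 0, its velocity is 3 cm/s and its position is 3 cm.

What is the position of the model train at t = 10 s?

-94.5 cm

On each constant-a segment, Δv = aΔt and Δx = v₀Δt + ½aΔt²; chain segment to segment.
0–6 s: v starts 3 cm/s; Δx = 3·6 + ½·-1·6² = 0 cm; v ends -3 cm/s.
6–9 s: v starts -3 cm/s; Δx = -3·3 + ½·-12·3² = -63 cm; v ends -39 cm/s.
9–10 s: v starts -39 cm/s; Δx = -39·1 + ½·9·1² = -34.5 cm; v ends -30 cm/s.
x(10) = 3 + Σ Δx = -94.5 cm.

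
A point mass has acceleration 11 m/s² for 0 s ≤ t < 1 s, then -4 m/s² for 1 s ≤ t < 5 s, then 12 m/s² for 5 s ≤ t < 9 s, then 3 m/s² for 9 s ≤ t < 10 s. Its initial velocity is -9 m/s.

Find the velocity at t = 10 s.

37 m/s

Δv equals the area under the a-t graph; then v = v₀ + Δv.
0–1 s: 11 × 1 = 11 m/s
1–5 s: -4 × 4 = -16 m/s
5–9 s: 12 × 4 = 48 m/s
9–10 s: 3 × 1 = 3 m/s
Δv = 46 m/s, so v(10) = -9 + (46) = 37 m/s.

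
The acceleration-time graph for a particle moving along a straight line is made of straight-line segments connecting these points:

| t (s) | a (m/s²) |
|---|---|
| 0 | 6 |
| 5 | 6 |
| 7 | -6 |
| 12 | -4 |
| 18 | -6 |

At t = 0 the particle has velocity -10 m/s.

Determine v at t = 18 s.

-35 m/s

Δv equals the area under the a-t graph; then v = v₀ + Δv.
0–5 s: 6 × 5 = 30 m/s
5–7 s: ½(6 + -6)(2) = 0 m/s
7–12 s: ½(-6 + -4)(5) = -25 m/s
12–18 s: ½(-4 + -6)(6) = -30 m/s
Δv = -25 m/s, so v(18) = -10 + (-25) = -35 m/s.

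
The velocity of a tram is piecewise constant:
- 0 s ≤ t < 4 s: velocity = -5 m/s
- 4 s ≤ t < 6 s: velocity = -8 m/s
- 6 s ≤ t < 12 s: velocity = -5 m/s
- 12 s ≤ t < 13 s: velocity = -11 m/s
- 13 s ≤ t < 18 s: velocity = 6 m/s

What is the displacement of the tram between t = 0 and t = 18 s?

-47 m

Net displacement equals the area under the velocity-time graph (areas below the axis count negative).
0–4 s: -5 × 4 = -20 m
4–6 s: -8 × 2 = -16 m
6–12 s: -5 × 6 = -30 m
12–13 s: -11 × 1 = -11 m
13–18 s: 6 × 5 = 30 m
Net displacement = -47 m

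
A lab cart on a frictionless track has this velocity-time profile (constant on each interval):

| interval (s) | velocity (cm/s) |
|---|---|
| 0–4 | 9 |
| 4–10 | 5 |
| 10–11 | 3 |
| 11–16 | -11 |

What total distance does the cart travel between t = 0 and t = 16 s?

124 cm

Total distance travelled is ∫|v| dt — sum the magnitudes of each area piece.
0–4 s: |9| × 4 = 36 cm
4–10 s: |5| × 6 = 30 cm
10–11 s: |3| × 1 = 3 cm
11–16 s: |-11| × 5 = 55 cm
Total distance = 124 cm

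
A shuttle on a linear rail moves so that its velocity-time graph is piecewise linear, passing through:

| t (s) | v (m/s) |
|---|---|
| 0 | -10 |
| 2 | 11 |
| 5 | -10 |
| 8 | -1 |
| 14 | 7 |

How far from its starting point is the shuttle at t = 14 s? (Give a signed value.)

Net displacement equals the area under the velocity-time graph (areas below the axis count negative).
0–2 s: ½(-10 + 11)(2) = 1 m
2–5 s: ½(11 + -10)(3) = 1.5 m
5–8 s: ½(-10 + -1)(3) = -16.5 m
8–14 s: ½(-1 + 7)(6) = 18 m
Net displacement = 4 m

4 m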